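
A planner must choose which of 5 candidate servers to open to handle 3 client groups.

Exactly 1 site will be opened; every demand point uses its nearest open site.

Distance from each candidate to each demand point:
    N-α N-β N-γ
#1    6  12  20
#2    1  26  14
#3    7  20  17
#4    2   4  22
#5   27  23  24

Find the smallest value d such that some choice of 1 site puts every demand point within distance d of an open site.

Open {#1}.
  Farthest demand point is N-γ at distance 20 (to #1); all others are ≤ 20.
With {#3} the worst case is 20.
With {#4} the worst case is 22.
No size-1 selection achieves below 20.

20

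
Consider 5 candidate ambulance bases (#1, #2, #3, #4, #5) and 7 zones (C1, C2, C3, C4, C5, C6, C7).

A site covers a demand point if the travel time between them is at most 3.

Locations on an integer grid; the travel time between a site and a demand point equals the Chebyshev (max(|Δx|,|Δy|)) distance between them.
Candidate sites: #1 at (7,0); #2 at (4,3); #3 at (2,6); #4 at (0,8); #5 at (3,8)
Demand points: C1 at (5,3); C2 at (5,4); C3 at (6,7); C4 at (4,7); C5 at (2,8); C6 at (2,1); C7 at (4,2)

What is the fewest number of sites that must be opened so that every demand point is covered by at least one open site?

Coverage sets (demand points within 3 of each site):
  #1: {C1, C7}
  #2: {C1, C2, C6, C7}
  #3: {C1, C2, C4, C5}
  #4: {C5}
  #5: {C3, C4, C5}
No single site covers all 7 demand points.
But {#2, #5} covers everything, so the minimum is 2.

2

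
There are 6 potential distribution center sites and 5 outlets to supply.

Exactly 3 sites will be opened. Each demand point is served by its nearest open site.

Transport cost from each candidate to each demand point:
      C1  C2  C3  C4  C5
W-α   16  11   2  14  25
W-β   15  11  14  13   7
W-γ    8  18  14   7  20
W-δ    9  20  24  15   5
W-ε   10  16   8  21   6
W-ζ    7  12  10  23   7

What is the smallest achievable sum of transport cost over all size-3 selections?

33

Open {W-α, W-γ, W-δ}.
  C1→W-γ 8, C2→W-α 11, C3→W-α 2, C4→W-γ 7, C5→W-δ 5  ⇒ total 33.
Compare {W-α, W-γ, W-ε}: total 34.
Compare {W-α, W-γ, W-ζ}: total 34.
No size-3 selection does better; minimum is 33.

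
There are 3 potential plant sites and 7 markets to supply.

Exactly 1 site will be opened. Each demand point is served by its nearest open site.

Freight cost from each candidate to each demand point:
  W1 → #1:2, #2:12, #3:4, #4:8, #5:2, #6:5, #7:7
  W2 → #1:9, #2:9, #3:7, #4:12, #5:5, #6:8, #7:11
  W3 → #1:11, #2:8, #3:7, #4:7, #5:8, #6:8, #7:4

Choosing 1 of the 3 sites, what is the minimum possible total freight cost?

Open {W1}.
  #1→W1 2, #2→W1 12, #3→W1 4, #4→W1 8, #5→W1 2, #6→W1 5, #7→W1 7  ⇒ total 40.
Compare {W3}: total 53.
Compare {W2}: total 61.

40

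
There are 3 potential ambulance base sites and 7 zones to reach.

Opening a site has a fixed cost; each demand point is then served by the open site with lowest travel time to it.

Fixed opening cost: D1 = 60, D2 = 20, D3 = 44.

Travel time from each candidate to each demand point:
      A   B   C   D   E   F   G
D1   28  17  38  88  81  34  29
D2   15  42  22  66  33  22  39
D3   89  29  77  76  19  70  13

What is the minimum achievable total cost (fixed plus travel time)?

Open {D2, D3}: assign each demand point to its cheapest open site.
  A→D2 15, B→D3 29, C→D2 22, D→D2 66, E→D3 19, F→D2 22, G→D3 13
  travel time 186, fixed 64 → total 250.
Compare {D2}: travel time 239 + fixed 20 = 259.
Compare {D1, D2}: travel time 204 + fixed 80 = 284.
Compare {D1, D2, D3}: travel time 174 + fixed 124 = 298.
All other subsets cost ≥ 259. Minimum total cost: 250.

250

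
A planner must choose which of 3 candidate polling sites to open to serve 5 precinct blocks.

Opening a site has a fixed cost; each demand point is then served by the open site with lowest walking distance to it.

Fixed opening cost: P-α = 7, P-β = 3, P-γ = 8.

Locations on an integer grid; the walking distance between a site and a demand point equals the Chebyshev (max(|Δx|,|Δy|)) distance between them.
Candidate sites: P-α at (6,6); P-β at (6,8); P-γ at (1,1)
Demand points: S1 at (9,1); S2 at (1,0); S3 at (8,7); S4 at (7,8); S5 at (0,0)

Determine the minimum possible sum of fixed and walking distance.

23

Open {P-β, P-γ}: assign each demand point to its cheapest open site.
  S1→P-β 7, S2→P-γ 1, S3→P-β 2, S4→P-β 1, S5→P-γ 1
  walking distance 12, fixed 11 → total 23.
Compare {P-α, P-γ}: walking distance 11 + fixed 15 = 26.
Compare {P-α}: walking distance 21 + fixed 7 = 28.
Compare {P-α, P-β, P-γ}: walking distance 10 + fixed 18 = 28.
All other subsets cost ≥ 26. Minimum total cost: 23.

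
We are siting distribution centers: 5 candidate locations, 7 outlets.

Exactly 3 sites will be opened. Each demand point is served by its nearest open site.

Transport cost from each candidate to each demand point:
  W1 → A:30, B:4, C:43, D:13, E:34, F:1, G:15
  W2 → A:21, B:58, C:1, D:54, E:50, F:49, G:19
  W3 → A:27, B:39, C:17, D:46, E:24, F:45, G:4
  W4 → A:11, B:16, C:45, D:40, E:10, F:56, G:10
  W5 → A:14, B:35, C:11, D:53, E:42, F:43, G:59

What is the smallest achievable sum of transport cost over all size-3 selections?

Open {W1, W2, W4}.
  A→W4 11, B→W1 4, C→W2 1, D→W1 13, E→W4 10, F→W1 1, G→W4 10  ⇒ total 50.
Compare {W1, W3, W4}: total 60.
Compare {W1, W4, W5}: total 60.
No size-3 selection does better; minimum is 50.

50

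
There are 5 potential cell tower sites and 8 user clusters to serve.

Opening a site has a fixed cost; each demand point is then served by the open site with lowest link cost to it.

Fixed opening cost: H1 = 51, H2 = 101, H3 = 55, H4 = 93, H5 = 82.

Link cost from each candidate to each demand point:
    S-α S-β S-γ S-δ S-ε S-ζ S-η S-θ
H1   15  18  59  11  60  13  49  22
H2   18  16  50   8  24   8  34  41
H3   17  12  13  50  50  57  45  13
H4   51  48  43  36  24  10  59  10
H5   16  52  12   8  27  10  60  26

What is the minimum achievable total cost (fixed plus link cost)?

Open {H1, H3}: assign each demand point to its cheapest open site.
  S-α→H1 15, S-β→H3 12, S-γ→H3 13, S-δ→H1 11, S-ε→H3 50, S-ζ→H1 13, S-η→H3 45, S-θ→H3 13
  link cost 172, fixed 106 → total 278.
Compare {H3, H5}: link cost 143 + fixed 137 = 280.
Compare {H2, H3}: link cost 129 + fixed 156 = 285.
Compare {H5}: link cost 211 + fixed 82 = 293.
All other subsets cost ≥ 280. Minimum total cost: 278.

278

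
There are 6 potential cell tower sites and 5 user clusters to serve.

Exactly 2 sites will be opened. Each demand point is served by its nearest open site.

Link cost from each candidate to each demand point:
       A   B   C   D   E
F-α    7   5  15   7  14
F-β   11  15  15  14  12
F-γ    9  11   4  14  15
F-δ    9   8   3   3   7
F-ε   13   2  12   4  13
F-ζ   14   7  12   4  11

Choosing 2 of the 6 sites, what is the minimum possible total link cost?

Open {F-δ, F-ε}.
  A→F-δ 9, B→F-ε 2, C→F-δ 3, D→F-δ 3, E→F-δ 7  ⇒ total 24.
Compare {F-α, F-δ}: total 25.
Compare {F-δ, F-ζ}: total 29.
No size-2 selection does better; minimum is 24.

24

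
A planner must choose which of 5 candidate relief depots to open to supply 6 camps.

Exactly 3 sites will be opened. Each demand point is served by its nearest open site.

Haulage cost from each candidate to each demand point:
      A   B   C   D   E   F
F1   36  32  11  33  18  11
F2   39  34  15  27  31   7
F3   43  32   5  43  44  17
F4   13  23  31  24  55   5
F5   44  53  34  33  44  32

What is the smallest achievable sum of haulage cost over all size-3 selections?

88

Open {F1, F3, F4}.
  A→F4 13, B→F4 23, C→F3 5, D→F4 24, E→F1 18, F→F4 5  ⇒ total 88.
Compare {F1, F2, F4}: total 94.
Compare {F1, F4, F5}: total 94.
No size-3 selection does better; minimum is 88.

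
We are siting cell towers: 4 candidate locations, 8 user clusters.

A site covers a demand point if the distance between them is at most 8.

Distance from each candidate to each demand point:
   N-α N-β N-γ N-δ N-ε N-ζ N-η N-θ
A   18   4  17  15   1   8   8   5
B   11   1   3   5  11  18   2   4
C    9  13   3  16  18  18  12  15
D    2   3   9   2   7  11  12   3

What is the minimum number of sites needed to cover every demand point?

Coverage sets (demand points within 8 of each site):
  A: {N-β, N-ε, N-ζ, N-η, N-θ}
  B: {N-β, N-γ, N-δ, N-η, N-θ}
  C: {N-γ}
  D: {N-α, N-β, N-δ, N-ε, N-θ}
No 2 sites suffice: every size-2 union leaves at least one demand point uncovered.
But {A, B, D} covers everything, so the minimum is 3.

3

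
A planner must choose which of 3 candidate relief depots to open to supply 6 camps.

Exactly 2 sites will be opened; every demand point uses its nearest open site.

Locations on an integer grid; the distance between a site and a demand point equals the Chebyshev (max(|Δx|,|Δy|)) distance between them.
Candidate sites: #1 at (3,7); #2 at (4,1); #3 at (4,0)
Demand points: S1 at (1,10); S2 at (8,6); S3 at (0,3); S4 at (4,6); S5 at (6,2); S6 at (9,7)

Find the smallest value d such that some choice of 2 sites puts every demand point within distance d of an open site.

6

Open {#1, #2}.
  Farthest demand point is S6 at distance 6 (to #1); all others are ≤ 6.
With {#1, #3} the worst case is 6.
With {#2, #3} the worst case is 9.
No size-2 selection achieves below 6.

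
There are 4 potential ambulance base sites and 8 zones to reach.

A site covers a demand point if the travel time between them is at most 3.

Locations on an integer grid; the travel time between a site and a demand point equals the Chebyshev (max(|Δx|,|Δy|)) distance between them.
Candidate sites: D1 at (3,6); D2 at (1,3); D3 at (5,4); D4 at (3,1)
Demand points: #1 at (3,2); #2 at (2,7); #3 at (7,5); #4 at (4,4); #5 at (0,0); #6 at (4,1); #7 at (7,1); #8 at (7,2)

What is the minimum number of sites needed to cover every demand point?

Coverage sets (demand points within 3 of each site):
  D1: {#2, #4}
  D2: {#1, #4, #5, #6}
  D3: {#1, #2, #3, #4, #6, #7, #8}
  D4: {#1, #4, #5, #6}
No single site covers all 8 demand points.
But {D2, D3} covers everything, so the minimum is 2.

2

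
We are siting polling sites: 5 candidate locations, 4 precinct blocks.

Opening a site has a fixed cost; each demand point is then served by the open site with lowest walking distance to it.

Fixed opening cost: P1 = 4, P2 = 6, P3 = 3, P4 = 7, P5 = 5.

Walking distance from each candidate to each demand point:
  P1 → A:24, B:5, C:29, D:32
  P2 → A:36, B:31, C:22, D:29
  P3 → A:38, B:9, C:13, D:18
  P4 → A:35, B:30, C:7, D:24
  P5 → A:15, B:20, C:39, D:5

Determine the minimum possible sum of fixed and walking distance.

Open {P1, P4, P5}: assign each demand point to its cheapest open site.
  A→P5 15, B→P1 5, C→P4 7, D→P5 5
  walking distance 32, fixed 16 → total 48.
Compare {P3, P5}: walking distance 42 + fixed 8 = 50.
Compare {P1, P3, P5}: walking distance 38 + fixed 12 = 50.
Compare {P3, P4, P5}: walking distance 36 + fixed 15 = 51.
All other subsets cost ≥ 50. Minimum total cost: 48.

48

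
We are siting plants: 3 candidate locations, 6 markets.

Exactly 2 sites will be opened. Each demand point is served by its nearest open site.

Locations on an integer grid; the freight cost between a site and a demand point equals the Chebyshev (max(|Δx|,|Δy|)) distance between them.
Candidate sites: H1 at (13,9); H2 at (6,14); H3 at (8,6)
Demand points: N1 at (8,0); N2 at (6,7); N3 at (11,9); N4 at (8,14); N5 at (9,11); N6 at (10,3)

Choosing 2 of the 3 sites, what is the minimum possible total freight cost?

19

Open {H2, H3}.
  N1→H3 6, N2→H3 2, N3→H3 3, N4→H2 2, N5→H2 3, N6→H3 3  ⇒ total 19.
Compare {H1, H3}: total 22.
Compare {H1, H2}: total 29.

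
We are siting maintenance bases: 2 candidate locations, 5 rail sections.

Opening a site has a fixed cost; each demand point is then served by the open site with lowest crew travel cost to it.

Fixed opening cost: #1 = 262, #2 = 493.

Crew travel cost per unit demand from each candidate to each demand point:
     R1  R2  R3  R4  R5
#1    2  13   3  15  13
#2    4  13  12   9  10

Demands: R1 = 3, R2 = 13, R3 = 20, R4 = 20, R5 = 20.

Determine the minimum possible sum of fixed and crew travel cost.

Open {#1}: assign each demand point to its cheapest open site.
  R1→#1 3×2=6, R2→#1 13×13=169, R3→#1 20×3=60, R4→#1 20×15=300, R5→#1 20×13=260
  crew travel cost 795, fixed 262 → total 1057.
Compare {#2}: crew travel cost 801 + fixed 493 = 1294.
Compare {#1, #2}: crew travel cost 615 + fixed 755 = 1370.

1057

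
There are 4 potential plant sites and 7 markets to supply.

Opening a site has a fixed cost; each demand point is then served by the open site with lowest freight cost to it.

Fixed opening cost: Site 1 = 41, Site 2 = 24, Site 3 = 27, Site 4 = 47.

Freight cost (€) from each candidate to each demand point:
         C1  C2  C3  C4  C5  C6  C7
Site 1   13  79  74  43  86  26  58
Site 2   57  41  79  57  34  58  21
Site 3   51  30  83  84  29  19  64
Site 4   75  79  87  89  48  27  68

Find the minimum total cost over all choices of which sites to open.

317

Open {Site 1, Site 2}: assign each demand point to its cheapest open site.
  C1→Site 1 13, C2→Site 2 41, C3→Site 1 74, C4→Site 1 43, C5→Site 2 34, C6→Site 1 26, C7→Site 2 21
  freight cost 252, fixed 65 → total 317.
Compare {Site 1, Site 2, Site 3}: freight cost 229 + fixed 92 = 321.
Compare {Site 1, Site 3}: freight cost 266 + fixed 68 = 334.
Compare {Site 2, Site 3}: freight cost 286 + fixed 51 = 337.
All other subsets cost ≥ 321. Minimum total cost: 317.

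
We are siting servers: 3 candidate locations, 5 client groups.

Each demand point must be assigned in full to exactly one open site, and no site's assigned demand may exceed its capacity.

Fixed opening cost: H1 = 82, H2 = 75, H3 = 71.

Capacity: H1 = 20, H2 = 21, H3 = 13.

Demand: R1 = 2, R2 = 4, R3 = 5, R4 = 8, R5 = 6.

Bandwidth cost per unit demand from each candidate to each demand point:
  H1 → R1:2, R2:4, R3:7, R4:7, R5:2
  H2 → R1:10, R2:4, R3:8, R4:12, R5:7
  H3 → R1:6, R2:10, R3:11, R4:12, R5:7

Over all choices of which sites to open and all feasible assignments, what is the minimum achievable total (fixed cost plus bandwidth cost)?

285

Open {H1, H2}; cheapest assignment that respects the capacities:
  H1 (cap 20, load 20): R1, R2, R4, R5 — cost 2×2 + 4×4 + 8×7 + 6×2 = 88
  H2 (cap 21, load 5): R3 — cost 5×8 = 40
  Shipping 128, fixed 157 → total 285.
  Any other capacity-feasible assignment to {H1, H2} ships for at least 128.
Compare {H1, H3}: its best feasible assignment gives total 296.
Compare {H2, H3}: its best feasible assignment gives total 352.
Every other set of open sites that can feasibly serve all demand totals ≥ 296 even under its best assignment. Minimum: 285.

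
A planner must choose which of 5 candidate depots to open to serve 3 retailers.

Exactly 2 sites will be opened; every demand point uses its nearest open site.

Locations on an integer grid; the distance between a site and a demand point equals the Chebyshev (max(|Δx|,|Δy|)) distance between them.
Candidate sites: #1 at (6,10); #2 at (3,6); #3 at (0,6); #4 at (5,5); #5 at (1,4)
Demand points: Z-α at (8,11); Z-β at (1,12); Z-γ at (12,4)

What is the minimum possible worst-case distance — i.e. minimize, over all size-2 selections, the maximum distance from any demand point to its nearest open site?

Open {#1, #2}.
  Farthest demand point is Z-γ at distance 6 (to #1); all others are ≤ 6.
With {#1, #3} the worst case is 6.
With {#1, #4} the worst case is 6.
No size-2 selection achieves below 6.

6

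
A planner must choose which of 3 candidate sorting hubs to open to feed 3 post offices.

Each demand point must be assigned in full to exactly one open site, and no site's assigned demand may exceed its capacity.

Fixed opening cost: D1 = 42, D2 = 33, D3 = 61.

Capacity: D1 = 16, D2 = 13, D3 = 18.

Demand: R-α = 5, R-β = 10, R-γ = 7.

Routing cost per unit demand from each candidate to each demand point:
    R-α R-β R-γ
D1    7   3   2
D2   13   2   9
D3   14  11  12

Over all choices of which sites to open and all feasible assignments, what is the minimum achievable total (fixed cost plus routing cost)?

Open {D1, D2}; cheapest assignment that respects the capacities:
  D1 (cap 16, load 12): R-α, R-γ — cost 5×7 + 7×2 = 49
  D2 (cap 13, load 10): R-β — cost 10×2 = 20
  Shipping 69, fixed 75 → total 144.
  Any other capacity-feasible assignment to {D1, D2} ships for at least 69.
Compare {D1, D2, D3}: its best feasible assignment gives total 205.
Compare {D1, D3}: its best feasible assignment gives total 252.
Every other set of open sites that can feasibly serve all demand totals ≥ 205 even under its best assignment. Minimum: 144.

144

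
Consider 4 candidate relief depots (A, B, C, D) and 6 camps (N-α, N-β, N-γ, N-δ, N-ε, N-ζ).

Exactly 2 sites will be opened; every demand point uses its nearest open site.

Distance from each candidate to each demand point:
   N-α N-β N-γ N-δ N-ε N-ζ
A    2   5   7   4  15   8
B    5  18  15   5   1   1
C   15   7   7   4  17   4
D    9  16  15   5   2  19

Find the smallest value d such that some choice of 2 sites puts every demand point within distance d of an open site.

Open {A, B}.
  Farthest demand point is N-γ at distance 7 (to A); all others are ≤ 7.
With {B, C} the worst case is 7.
With {A, D} the worst case is 8.
No size-2 selection achieves below 7.

7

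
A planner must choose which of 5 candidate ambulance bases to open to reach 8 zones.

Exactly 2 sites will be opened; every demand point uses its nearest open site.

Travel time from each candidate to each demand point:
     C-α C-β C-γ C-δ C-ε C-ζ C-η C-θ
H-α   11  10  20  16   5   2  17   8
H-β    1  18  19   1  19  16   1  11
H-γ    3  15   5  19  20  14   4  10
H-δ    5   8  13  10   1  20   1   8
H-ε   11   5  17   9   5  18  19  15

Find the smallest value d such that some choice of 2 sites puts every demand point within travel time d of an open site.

13

Open {H-α, H-δ}.
  Farthest demand point is C-γ at travel time 13 (to H-δ); all others are ≤ 13.
With {H-γ, H-δ} the worst case is 14.
With {H-γ, H-ε} the worst case is 14.
No size-2 selection achieves below 13.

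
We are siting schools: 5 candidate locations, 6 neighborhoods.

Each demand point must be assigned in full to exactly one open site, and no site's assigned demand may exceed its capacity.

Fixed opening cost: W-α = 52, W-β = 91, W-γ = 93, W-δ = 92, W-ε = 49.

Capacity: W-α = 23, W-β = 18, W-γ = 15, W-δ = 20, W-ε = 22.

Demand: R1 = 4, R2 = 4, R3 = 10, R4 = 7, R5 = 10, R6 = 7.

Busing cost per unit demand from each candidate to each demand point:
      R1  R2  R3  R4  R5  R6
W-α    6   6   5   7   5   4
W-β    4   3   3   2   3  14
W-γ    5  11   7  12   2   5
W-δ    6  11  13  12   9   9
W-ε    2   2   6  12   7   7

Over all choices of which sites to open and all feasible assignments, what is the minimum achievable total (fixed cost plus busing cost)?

330

Open {W-α, W-β, W-ε}; cheapest assignment that respects the capacities:
  W-α (cap 23, load 17): R5, R6 — cost 10×5 + 7×4 = 78
  W-β (cap 18, load 17): R3, R4 — cost 10×3 + 7×2 = 44
  W-ε (cap 22, load 8): R1, R2 — cost 4×2 + 4×2 = 16
  Shipping 138, fixed 192 → total 330.
  Any other capacity-feasible assignment to {W-α, W-β, W-ε} ships for at least 138.
Compare {W-α, W-ε}: its best feasible assignment gives total 341.
Compare {W-β, W-γ, W-ε}: its best feasible assignment gives total 362.
Every other set of open sites that can feasibly serve all demand totals ≥ 341 even under its best assignment. Minimum: 330.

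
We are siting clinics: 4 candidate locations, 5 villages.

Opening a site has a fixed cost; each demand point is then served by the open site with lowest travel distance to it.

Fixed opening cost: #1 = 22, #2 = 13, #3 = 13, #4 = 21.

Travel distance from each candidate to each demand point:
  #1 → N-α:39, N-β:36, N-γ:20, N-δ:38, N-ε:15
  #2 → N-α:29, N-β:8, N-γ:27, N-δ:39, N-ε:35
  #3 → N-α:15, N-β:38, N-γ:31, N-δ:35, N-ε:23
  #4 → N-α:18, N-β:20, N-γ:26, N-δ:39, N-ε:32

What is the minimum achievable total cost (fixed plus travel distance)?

134

Open {#2, #3}: assign each demand point to its cheapest open site.
  N-α→#3 15, N-β→#2 8, N-γ→#2 27, N-δ→#3 35, N-ε→#3 23
  travel distance 108, fixed 26 → total 134.
Compare {#1, #2, #3}: travel distance 93 + fixed 48 = 141.
Compare {#1, #2}: travel distance 110 + fixed 35 = 145.
Compare {#2}: travel distance 138 + fixed 13 = 151.
All other subsets cost ≥ 141. Minimum total cost: 134.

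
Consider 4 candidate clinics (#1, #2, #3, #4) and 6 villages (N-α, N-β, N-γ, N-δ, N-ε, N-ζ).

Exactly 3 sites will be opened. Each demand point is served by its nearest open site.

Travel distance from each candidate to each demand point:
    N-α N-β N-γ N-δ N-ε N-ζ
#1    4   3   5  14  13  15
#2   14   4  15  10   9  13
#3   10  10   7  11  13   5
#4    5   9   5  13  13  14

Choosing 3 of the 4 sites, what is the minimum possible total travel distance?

Open {#1, #2, #3}.
  N-α→#1 4, N-β→#1 3, N-γ→#1 5, N-δ→#2 10, N-ε→#2 9, N-ζ→#3 5  ⇒ total 36.
Compare {#2, #3, #4}: total 38.
Compare {#1, #3, #4}: total 41.
No size-3 selection does better; minimum is 36.

36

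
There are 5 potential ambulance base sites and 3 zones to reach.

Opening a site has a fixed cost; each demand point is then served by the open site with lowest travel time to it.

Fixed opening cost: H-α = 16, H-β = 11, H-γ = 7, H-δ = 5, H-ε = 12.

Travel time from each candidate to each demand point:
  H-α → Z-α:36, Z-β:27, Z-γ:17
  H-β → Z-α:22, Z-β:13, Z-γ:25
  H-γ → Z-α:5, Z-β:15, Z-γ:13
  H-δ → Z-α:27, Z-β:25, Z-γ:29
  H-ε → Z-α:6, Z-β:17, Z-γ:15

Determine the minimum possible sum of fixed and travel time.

40

Open {H-γ}: assign each demand point to its cheapest open site.
  Z-α→H-γ 5, Z-β→H-γ 15, Z-γ→H-γ 13
  travel time 33, fixed 7 → total 40.
Compare {H-γ, H-δ}: travel time 33 + fixed 12 = 45.
Compare {H-β, H-γ}: travel time 31 + fixed 18 = 49.
Compare {H-ε}: travel time 38 + fixed 12 = 50.
All other subsets cost ≥ 45. Minimum total cost: 40.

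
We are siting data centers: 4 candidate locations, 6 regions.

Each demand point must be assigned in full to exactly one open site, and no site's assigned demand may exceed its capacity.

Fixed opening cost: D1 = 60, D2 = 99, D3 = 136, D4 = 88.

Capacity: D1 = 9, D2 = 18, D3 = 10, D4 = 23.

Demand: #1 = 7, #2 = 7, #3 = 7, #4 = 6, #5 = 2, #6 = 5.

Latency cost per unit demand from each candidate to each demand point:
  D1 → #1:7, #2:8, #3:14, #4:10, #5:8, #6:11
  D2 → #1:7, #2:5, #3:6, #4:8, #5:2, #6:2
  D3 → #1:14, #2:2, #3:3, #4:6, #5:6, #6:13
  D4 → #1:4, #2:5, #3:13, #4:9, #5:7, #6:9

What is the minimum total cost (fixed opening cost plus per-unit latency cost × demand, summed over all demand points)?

Open {D2, D4}; cheapest assignment that respects the capacities:
  D2 (cap 18, load 14): #3, #5, #6 — cost 7×6 + 2×2 + 5×2 = 56
  D4 (cap 23, load 20): #1, #2, #4 — cost 7×4 + 7×5 + 6×9 = 117
  Shipping 173, fixed 187 → total 360.
  Any other capacity-feasible assignment to {D2, D4} ships for at least 173.
Compare {D1, D2, D4}: its best feasible assignment gives total 420.
Compare {D2, D3, D4}: its best feasible assignment gives total 469.
Every other set of open sites that can feasibly serve all demand totals ≥ 420 even under its best assignment. Minimum: 360.

360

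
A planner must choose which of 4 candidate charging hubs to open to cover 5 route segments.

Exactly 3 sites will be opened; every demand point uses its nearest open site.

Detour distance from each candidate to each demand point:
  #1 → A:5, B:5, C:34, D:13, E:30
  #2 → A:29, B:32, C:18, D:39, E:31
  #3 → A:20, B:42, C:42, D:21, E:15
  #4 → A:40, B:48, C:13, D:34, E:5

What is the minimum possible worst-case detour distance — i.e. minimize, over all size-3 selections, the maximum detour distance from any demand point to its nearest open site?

13

Open {#1, #2, #4}.
  Farthest demand point is C at detour distance 13 (to #4); all others are ≤ 13.
With {#1, #3, #4} the worst case is 13.
With {#1, #2, #3} the worst case is 18.
No size-3 selection achieves below 13.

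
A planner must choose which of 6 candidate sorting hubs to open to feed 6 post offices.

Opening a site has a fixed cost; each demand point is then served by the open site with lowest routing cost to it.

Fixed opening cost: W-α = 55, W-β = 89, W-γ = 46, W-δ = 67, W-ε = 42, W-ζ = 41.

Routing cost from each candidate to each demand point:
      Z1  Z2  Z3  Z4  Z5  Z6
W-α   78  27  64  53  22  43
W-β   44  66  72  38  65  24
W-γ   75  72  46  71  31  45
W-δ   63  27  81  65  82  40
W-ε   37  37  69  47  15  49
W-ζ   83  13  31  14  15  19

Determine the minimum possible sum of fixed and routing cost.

Open {W-ε, W-ζ}: assign each demand point to its cheapest open site.
  Z1→W-ε 37, Z2→W-ζ 13, Z3→W-ζ 31, Z4→W-ζ 14, Z5→W-ε 15, Z6→W-ζ 19
  routing cost 129, fixed 83 → total 212.
Compare {W-ζ}: routing cost 175 + fixed 41 = 216.
Compare {W-γ, W-ζ}: routing cost 167 + fixed 87 = 254.
Compare {W-γ, W-ε, W-ζ}: routing cost 129 + fixed 129 = 258.
All other subsets cost ≥ 216. Minimum total cost: 212.

212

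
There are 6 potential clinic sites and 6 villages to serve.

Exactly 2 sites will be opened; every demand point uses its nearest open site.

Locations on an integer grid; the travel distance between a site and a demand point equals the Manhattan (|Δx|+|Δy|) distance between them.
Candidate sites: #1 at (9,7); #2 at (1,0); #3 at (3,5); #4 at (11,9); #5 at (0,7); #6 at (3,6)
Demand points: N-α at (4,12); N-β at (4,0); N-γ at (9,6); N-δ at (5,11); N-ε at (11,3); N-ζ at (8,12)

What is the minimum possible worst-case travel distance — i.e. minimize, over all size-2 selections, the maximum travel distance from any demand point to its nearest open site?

7

Open {#1, #6}.
  Farthest demand point is N-α at travel distance 7 (to #6); all others are ≤ 7.
With {#4, #6} the worst case is 7.
With {#1, #3} the worst case is 8.
No size-2 selection achieves below 7.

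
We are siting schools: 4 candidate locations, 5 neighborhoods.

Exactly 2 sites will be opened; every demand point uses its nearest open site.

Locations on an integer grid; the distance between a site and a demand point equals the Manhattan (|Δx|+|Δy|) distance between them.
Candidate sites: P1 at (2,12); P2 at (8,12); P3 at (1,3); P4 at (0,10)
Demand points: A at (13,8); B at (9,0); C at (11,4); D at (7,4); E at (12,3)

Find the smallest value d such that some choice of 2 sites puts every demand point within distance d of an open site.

Open {P2, P3}.
  Farthest demand point is B at distance 11 (to P3); all others are ≤ 11.
With {P1, P2} the worst case is 13.
With {P2, P4} the worst case is 13.
No size-2 selection achieves below 11.

11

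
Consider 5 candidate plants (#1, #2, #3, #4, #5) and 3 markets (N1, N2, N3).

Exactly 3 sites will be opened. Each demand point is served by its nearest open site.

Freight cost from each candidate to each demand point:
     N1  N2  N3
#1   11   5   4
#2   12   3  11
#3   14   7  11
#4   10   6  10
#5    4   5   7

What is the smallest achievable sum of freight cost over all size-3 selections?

11

Open {#1, #2, #5}.
  N1→#5 4, N2→#2 3, N3→#1 4  ⇒ total 11.
Compare {#1, #3, #5}: total 13.
Compare {#1, #4, #5}: total 13.
No size-3 selection does better; minimum is 11.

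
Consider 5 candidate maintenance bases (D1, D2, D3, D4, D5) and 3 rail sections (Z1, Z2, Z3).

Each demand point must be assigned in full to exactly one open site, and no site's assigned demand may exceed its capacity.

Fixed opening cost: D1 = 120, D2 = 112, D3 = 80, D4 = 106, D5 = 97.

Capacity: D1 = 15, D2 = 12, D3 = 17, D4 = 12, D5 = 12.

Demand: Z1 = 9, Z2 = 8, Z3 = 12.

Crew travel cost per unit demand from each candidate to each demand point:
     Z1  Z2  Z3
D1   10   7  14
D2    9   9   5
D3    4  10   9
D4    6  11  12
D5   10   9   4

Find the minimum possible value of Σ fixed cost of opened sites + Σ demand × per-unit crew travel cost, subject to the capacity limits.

Open {D3, D5}; cheapest assignment that respects the capacities:
  D3 (cap 17, load 17): Z1, Z2 — cost 9×4 + 8×10 = 116
  D5 (cap 12, load 12): Z3 — cost 12×4 = 48
  Shipping 164, fixed 177 → total 341.
  Any other capacity-feasible assignment to {D3, D5} ships for at least 164.
Compare {D2, D3}: its best feasible assignment gives total 368.
Compare {D1, D3, D5}: its best feasible assignment gives total 437.
Every other set of open sites that can feasibly serve all demand totals ≥ 368 even under its best assignment. Minimum: 341.

341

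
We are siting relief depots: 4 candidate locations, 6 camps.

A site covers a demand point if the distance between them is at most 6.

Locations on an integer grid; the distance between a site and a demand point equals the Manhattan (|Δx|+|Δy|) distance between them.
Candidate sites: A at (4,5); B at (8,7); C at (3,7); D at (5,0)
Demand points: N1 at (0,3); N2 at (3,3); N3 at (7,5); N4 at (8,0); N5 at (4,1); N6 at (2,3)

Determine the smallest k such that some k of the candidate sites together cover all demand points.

Coverage sets (demand points within 6 of each site):
  A: {N1, N2, N3, N5, N6}
  B: {N3}
  C: {N2, N3, N6}
  D: {N2, N4, N5, N6}
No single site covers all 6 demand points.
But {A, D} covers everything, so the minimum is 2.

2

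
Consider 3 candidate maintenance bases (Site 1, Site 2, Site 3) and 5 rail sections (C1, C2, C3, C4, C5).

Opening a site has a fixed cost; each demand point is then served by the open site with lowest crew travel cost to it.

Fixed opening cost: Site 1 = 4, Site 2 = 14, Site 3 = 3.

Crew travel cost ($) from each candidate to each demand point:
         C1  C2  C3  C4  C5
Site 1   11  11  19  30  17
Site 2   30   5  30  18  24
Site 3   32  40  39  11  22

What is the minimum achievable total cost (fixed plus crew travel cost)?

76

Open {Site 1, Site 3}: assign each demand point to its cheapest open site.
  C1→Site 1 11, C2→Site 1 11, C3→Site 1 19, C4→Site 3 11, C5→Site 1 17
  crew travel cost 69, fixed 7 → total 76.
Compare {Site 1, Site 2, Site 3}: crew travel cost 63 + fixed 21 = 84.
Compare {Site 1, Site 2}: crew travel cost 70 + fixed 18 = 88.
Compare {Site 1}: crew travel cost 88 + fixed 4 = 92.
All other subsets cost ≥ 84. Minimum total cost: 76.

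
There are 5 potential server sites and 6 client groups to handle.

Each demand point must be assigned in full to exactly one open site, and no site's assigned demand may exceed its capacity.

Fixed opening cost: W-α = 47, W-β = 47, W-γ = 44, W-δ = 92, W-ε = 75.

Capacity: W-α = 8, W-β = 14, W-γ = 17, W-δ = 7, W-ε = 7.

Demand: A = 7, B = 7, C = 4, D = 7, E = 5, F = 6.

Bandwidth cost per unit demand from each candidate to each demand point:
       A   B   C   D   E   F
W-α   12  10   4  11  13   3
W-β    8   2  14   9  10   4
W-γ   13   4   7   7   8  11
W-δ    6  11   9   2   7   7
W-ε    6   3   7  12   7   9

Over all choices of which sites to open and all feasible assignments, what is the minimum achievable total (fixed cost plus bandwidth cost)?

Open {W-α, W-β, W-γ}; cheapest assignment that respects the capacities:
  W-α (cap 8, load 6): F — cost 6×3 = 18
  W-β (cap 14, load 14): A, B — cost 7×8 + 7×2 = 70
  W-γ (cap 17, load 16): C, D, E — cost 4×7 + 7×7 + 5×8 = 117
  Shipping 205, fixed 138 → total 343.
  Any other capacity-feasible assignment to {W-α, W-β, W-γ} ships for at least 205.
Compare {W-β, W-γ, W-ε}: its best feasible assignment gives total 363.
Compare {W-β, W-γ, W-δ}: its best feasible assignment gives total 373.
Every other set of open sites that can feasibly serve all demand totals ≥ 363 even under its best assignment. Minimum: 343.

343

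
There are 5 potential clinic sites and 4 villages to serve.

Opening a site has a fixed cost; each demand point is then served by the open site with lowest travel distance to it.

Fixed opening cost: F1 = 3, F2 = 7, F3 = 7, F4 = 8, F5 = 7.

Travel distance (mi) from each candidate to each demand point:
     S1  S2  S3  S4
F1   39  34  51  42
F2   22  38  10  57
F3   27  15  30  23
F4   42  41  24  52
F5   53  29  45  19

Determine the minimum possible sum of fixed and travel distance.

Open {F2, F3}: assign each demand point to its cheapest open site.
  S1→F2 22, S2→F3 15, S3→F2 10, S4→F3 23
  travel distance 70, fixed 14 → total 84.
Compare {F1, F2, F3}: travel distance 70 + fixed 17 = 87.
Compare {F2, F3, F5}: travel distance 66 + fixed 21 = 87.
Compare {F1, F2, F3, F5}: travel distance 66 + fixed 24 = 90.
All other subsets cost ≥ 87. Minimum total cost: 84.

84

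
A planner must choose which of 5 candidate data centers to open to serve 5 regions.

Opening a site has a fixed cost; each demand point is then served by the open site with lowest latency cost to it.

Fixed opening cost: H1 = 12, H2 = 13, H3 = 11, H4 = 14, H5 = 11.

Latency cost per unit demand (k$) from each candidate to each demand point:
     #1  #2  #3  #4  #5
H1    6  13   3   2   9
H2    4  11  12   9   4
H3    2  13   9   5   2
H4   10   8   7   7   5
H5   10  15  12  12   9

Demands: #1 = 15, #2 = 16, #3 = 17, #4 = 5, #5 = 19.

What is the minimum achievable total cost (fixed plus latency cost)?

294

Open {H1, H3, H4}: assign each demand point to its cheapest open site.
  #1→H3 15×2=30, #2→H4 16×8=128, #3→H1 17×3=51, #4→H1 5×2=10, #5→H3 19×2=38
  latency cost 257, fixed 37 → total 294.
Compare {H1, H3, H4, H5}: latency cost 257 + fixed 48 = 305.
Compare {H1, H2, H3, H4}: latency cost 257 + fixed 50 = 307.
Compare {H1, H2, H3, H4, H5}: latency cost 257 + fixed 61 = 318.
All other subsets cost ≥ 305. Minimum total cost: 294.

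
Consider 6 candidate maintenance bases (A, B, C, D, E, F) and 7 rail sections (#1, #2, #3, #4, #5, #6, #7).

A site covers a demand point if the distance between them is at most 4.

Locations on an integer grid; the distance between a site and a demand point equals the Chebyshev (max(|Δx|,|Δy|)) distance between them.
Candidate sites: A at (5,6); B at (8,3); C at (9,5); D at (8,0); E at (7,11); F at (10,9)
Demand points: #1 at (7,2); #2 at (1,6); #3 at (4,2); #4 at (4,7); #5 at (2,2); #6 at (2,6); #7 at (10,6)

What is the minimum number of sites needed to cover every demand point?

2

Coverage sets (demand points within 4 of each site):
  A: {#1, #2, #3, #4, #5, #6}
  B: {#1, #3, #4, #7}
  C: {#1, #7}
  D: {#1, #3}
  E: {#4}
  F: {#7}
No single site covers all 7 demand points.
But {A, B} covers everything, so the minimum is 2.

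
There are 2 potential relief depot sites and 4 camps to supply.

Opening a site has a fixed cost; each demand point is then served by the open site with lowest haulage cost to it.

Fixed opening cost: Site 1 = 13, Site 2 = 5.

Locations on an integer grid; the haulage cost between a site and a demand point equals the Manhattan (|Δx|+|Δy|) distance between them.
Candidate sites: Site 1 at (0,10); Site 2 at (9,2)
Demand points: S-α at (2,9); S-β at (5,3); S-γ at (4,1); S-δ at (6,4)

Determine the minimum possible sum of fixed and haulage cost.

Open {Site 2}: assign each demand point to its cheapest open site.
  S-α→Site 2 14, S-β→Site 2 5, S-γ→Site 2 6, S-δ→Site 2 5
  haulage cost 30, fixed 5 → total 35.
Compare {Site 1, Site 2}: haulage cost 19 + fixed 18 = 37.
Compare {Site 1}: haulage cost 40 + fixed 13 = 53.

35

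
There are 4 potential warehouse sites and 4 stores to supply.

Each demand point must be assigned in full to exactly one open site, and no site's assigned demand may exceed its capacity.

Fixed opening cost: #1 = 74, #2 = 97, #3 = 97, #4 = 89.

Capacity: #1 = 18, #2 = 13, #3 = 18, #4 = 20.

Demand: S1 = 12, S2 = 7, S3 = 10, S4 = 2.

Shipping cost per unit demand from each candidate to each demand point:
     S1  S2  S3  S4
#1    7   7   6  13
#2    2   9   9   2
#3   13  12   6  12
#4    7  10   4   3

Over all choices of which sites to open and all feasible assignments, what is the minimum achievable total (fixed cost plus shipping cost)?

326

Open {#2, #4}; cheapest assignment that respects the capacities:
  #2 (cap 13, load 12): S1 — cost 12×2 = 24
  #4 (cap 20, load 19): S2, S3, S4 — cost 7×10 + 10×4 + 2×3 = 116
  Shipping 140, fixed 186 → total 326.
  Any other capacity-feasible assignment to {#2, #4} ships for at least 140.
Compare {#1, #4}: its best feasible assignment gives total 362.
Compare {#1, #2, #4}: its best feasible assignment gives total 379.
Every other set of open sites that can feasibly serve all demand totals ≥ 362 even under its best assignment. Minimum: 326.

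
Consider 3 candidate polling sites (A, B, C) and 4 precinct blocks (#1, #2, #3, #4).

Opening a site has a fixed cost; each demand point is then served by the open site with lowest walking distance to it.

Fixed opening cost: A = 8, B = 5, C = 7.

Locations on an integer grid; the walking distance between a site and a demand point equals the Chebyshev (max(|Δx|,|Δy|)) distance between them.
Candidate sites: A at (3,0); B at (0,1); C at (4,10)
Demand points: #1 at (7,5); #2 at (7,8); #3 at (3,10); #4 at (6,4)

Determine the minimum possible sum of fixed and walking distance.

22

Open {C}: assign each demand point to its cheapest open site.
  #1→C 5, #2→C 3, #3→C 1, #4→C 6
  walking distance 15, fixed 7 → total 22.
Compare {B, C}: walking distance 15 + fixed 12 = 27.
Compare {A, C}: walking distance 13 + fixed 15 = 28.
Compare {A, B, C}: walking distance 13 + fixed 20 = 33.
All other subsets cost ≥ 27. Minimum total cost: 22.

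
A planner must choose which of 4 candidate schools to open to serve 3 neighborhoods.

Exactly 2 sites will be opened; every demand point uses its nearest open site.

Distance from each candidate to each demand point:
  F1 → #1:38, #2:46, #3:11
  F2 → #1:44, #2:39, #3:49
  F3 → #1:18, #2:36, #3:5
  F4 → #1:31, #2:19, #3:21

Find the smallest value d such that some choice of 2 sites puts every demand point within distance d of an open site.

19

Open {F3, F4}.
  Farthest demand point is #2 at distance 19 (to F4); all others are ≤ 19.
With {F1, F4} the worst case is 31.
With {F2, F4} the worst case is 31.
No size-2 selection achieves below 19.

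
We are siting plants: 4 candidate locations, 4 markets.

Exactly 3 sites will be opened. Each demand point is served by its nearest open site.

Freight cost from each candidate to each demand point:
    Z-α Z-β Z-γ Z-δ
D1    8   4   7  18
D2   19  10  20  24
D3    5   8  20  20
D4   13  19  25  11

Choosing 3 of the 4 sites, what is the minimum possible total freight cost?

27

Open {D1, D3, D4}.
  Z-α→D3 5, Z-β→D1 4, Z-γ→D1 7, Z-δ→D4 11  ⇒ total 27.
Compare {D1, D2, D4}: total 30.
Compare {D1, D2, D3}: total 34.
No size-3 selection does better; minimum is 27.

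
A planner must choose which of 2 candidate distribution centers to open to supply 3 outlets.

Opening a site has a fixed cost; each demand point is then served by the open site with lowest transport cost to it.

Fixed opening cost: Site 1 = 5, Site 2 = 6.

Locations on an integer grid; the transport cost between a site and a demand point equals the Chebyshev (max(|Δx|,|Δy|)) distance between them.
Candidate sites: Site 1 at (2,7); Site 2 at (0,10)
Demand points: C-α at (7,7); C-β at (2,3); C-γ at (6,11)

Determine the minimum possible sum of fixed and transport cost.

Open {Site 1}: assign each demand point to its cheapest open site.
  C-α→Site 1 5, C-β→Site 1 4, C-γ→Site 1 4
  transport cost 13, fixed 5 → total 18.
Compare {Site 1, Site 2}: transport cost 13 + fixed 11 = 24.
Compare {Site 2}: transport cost 20 + fixed 6 = 26.

18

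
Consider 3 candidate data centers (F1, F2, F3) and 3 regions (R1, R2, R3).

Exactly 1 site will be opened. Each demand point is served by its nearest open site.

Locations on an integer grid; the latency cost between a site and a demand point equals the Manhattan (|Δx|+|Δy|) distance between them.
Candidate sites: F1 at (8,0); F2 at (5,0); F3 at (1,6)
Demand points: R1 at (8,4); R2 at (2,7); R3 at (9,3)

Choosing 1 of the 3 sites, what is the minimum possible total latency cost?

21

Open {F1}.
  R1→F1 4, R2→F1 13, R3→F1 4  ⇒ total 21.
Compare {F3}: total 22.
Compare {F2}: total 24.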